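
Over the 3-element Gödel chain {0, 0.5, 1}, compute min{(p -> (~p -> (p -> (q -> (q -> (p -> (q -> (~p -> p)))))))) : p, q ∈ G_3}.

Every assignment gives 1. For instance at p = 0, q = 0:
  ~p: Gödel ¬ of 0 = 1 (operand is 0)
  ~p: Gödel ¬ of 0 = 1 (operand is 0)
  (~p -> p): 1 > 0, so result = 0
  (q -> (~p -> p)): 0 ≤ 0, so result = 1
  (p -> (q -> (~p -> p))): 0 ≤ 1, so result = 1
  (q -> (p -> (q -> (~p -> p)))): 0 ≤ 1, so result = 1
  (q -> (q -> (p -> (q -> (~p -> p))))): 0 ≤ 1, so result = 1
  (p -> (q -> (q -> (p -> (q -> (~p -> p)))))): 0 ≤ 1, so result = 1
  (~p -> (p -> (q -> (q -> (p -> (q -> (~p -> p))))))): 1 ≤ 1, so result = 1
  (p -> (~p -> (p -> (q -> (q -> (p -> (q -> (~p -> p)))))))): 0 ≤ 1, so result = 1
All 9 assignments give value 1 — the formula is a G_3-tautology.

1.00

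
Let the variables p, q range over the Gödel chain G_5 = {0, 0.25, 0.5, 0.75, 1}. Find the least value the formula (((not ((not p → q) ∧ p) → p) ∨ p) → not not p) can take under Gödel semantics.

Every assignment gives 1. For instance at p = 0, q = 0:
  not p: Gödel ¬ of 0 = 1 (operand is 0)
  (not p → q): 1 > 0, so result = 0
  ((not p → q) ∧ p) = min(0, 0) = 0
  not ((not p → q) ∧ p): Gödel ¬ of 0 = 1 (operand is 0)
  (not ((not p → q) ∧ p) → p): 1 > 0, so result = 0
  ((not ((not p → q) ∧ p) → p) ∨ p) = max(0, 0) = 0
  not p: Gödel ¬ of 0 = 1 (operand is 0)
  not not p: Gödel ¬ of 1 = 0 (operand ≠ 0)
  (((not ((not p → q) ∧ p) → p) ∨ p) → not not p): 0 ≤ 0, so result = 1
All 25 assignments give value 1 — the formula is a G_5-tautology.

1.00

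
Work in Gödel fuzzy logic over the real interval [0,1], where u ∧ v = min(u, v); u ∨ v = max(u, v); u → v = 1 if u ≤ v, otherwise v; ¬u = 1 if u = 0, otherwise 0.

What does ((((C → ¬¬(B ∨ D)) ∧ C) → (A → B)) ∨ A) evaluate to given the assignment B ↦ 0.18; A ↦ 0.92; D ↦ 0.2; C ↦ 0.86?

(B ∨ D) = max(0.18, 0.2) = 0.2
¬(B ∨ D): Gödel ¬ of 0.2 = 0 (operand ≠ 0)
¬¬(B ∨ D): Gödel ¬ of 0 = 1 (operand is 0)
(C → ¬¬(B ∨ D)): 0.86 ≤ 1, so result = 1
((C → ¬¬(B ∨ D)) ∧ C) = min(1, 0.86) = 0.86
(A → B): 0.92 > 0.18, so result = 0.18
(((C → ¬¬(B ∨ D)) ∧ C) → (A → B)): 0.86 > 0.18, so result = 0.18
((((C → ¬¬(B ∨ D)) ∧ C) → (A → B)) ∨ A) = max(0.18, 0.92) = 0.92

0.92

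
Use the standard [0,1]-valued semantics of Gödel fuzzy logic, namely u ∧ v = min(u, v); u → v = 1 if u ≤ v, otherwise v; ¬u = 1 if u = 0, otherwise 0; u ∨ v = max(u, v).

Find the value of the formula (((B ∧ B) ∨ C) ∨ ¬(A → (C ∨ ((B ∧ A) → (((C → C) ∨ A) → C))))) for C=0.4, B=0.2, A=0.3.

(B ∧ B) = min(0.2, 0.2) = 0.2
((B ∧ B) ∨ C) = max(0.2, 0.4) = 0.4
(B ∧ A) = min(0.2, 0.3) = 0.2
(C → C): 0.4 ≤ 0.4, so result = 1
((C → C) ∨ A) = max(1, 0.3) = 1
(((C → C) ∨ A) → C): 1 > 0.4, so result = 0.4
((B ∧ A) → (((C → C) ∨ A) → C)): 0.2 ≤ 0.4, so result = 1
(C ∨ ((B ∧ A) → (((C → C) ∨ A) → C))) = max(0.4, 1) = 1
(A → (C ∨ ((B ∧ A) → (((C → C) ∨ A) → C)))): 0.3 ≤ 1, so result = 1
¬(A → (C ∨ ((B ∧ A) → (((C → C) ∨ A) → C)))): Gödel ¬ of 1 = 0 (operand ≠ 0)
(((B ∧ B) ∨ C) ∨ ¬(A → (C ∨ ((B ∧ A) → (((C → C) ∨ A) → C))))) = max(0.4, 0) = 0.4

0.40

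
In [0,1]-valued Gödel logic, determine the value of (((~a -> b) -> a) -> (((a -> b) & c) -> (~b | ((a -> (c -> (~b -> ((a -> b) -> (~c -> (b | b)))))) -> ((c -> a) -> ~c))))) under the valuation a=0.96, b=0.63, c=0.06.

0.00

~a: Gödel ¬ of 0.96 = 0 (operand ≠ 0)
(~a -> b): 0 ≤ 0.63, so result = 1
((~a -> b) -> a): 1 > 0.96, so result = 0.96
(a -> b): 0.96 > 0.63, so result = 0.63
((a -> b) & c) = min(0.63, 0.06) = 0.06
~b: Gödel ¬ of 0.63 = 0 (operand ≠ 0)
~b: Gödel ¬ of 0.63 = 0 (operand ≠ 0)
(a -> b): 0.96 > 0.63, so result = 0.63
~c: Gödel ¬ of 0.06 = 0 (operand ≠ 0)
(b | b) = max(0.63, 0.63) = 0.63
(~c -> (b | b)): 0 ≤ 0.63, so result = 1
((a -> b) -> (~c -> (b | b))): 0.63 ≤ 1, so result = 1
(~b -> ((a -> b) -> (~c -> (b | b)))): 0 ≤ 1, so result = 1
(c -> (~b -> ((a -> b) -> (~c -> (b | b))))): 0.06 ≤ 1, so result = 1
(a -> (c -> (~b -> ((a -> b) -> (~c -> (b | b)))))): 0.96 ≤ 1, so result = 1
(c -> a): 0.06 ≤ 0.96, so result = 1
~c: Gödel ¬ of 0.06 = 0 (operand ≠ 0)
((c -> a) -> ~c): 1 > 0, so result = 0
((a -> (c -> (~b -> ((a -> b) -> (~c -> (b | b)))))) -> ((c -> a) -> ~c)): 1 > 0, so result = 0
(~b | ((a -> (c -> (~b -> ((a -> b) -> (~c -> (b | b)))))) -> ((c -> a) -> ~c))) = max(0, 0) = 0
(((a -> b) & c) -> (~b | ((a -> (c -> (~b -> ((a -> b) -> (~c -> (b | b)))))) -> ((c -> a) -> ~c)))): 0.06 > 0, so result = 0
(((~a -> b) -> a) -> (((a -> b) & c) -> (~b | ((a -> (c -> (~b -> ((a -> b) -> (~c -> (b | b)))))) -> ((c -> a) -> ~c))))): 0.96 > 0, so result = 0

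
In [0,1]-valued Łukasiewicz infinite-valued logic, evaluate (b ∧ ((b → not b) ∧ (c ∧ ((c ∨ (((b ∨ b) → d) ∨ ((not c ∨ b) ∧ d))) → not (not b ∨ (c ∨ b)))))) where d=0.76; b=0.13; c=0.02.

0.02

not b: Łukasiewicz ¬ gives 1 − 0.13 = 0.87
(b → not b): min(1, 1 − 0.13 + 0.87) = 1
(b ∨ b) = max(0.13, 0.13) = 0.13
((b ∨ b) → d): min(1, 1 − 0.13 + 0.76) = 1
not c: Łukasiewicz ¬ gives 1 − 0.02 = 0.98
(not c ∨ b) = max(0.98, 0.13) = 0.98
((not c ∨ b) ∧ d) = min(0.98, 0.76) = 0.76
(((b ∨ b) → d) ∨ ((not c ∨ b) ∧ d)) = max(1, 0.76) = 1
(c ∨ (((b ∨ b) → d) ∨ ((not c ∨ b) ∧ d))) = max(0.02, 1) = 1
not b: Łukasiewicz ¬ gives 1 − 0.13 = 0.87
(c ∨ b) = max(0.02, 0.13) = 0.13
(not b ∨ (c ∨ b)) = max(0.87, 0.13) = 0.87
not (not b ∨ (c ∨ b)): Łukasiewicz ¬ gives 1 − 0.87 = 0.13
((c ∨ (((b ∨ b) → d) ∨ ((not c ∨ b) ∧ d))) → not (not b ∨ (c ∨ b))): min(1, 1 − 1 + 0.13) = 0.13
(c ∧ ((c ∨ (((b ∨ b) → d) ∨ ((not c ∨ b) ∧ d))) → not (not b ∨ (c ∨ b)))) = min(0.02, 0.13) = 0.02
((b → not b) ∧ (c ∧ ((c ∨ (((b ∨ b) → d) ∨ ((not c ∨ b) ∧ d))) → not (not b ∨ (c ∨ b))))) = min(1, 0.02) = 0.02
(b ∧ ((b → not b) ∧ (c ∧ ((c ∨ (((b ∨ b) → d) ∨ ((not c ∨ b) ∧ d))) → not (not b ∨ (c ∨ b)))))) = min(0.13, 0.02) = 0.02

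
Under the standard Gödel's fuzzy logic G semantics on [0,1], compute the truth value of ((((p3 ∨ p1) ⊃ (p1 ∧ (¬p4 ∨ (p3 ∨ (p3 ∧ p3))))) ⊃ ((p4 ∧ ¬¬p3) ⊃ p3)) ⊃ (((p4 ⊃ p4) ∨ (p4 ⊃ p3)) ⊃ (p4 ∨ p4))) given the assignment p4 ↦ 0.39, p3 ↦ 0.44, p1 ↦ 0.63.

0.39

(p3 ∨ p1) = max(0.44, 0.63) = 0.63
¬p4: Gödel ¬ of 0.39 = 0 (operand ≠ 0)
(p3 ∧ p3) = min(0.44, 0.44) = 0.44
(p3 ∨ (p3 ∧ p3)) = max(0.44, 0.44) = 0.44
(¬p4 ∨ (p3 ∨ (p3 ∧ p3))) = max(0, 0.44) = 0.44
(p1 ∧ (¬p4 ∨ (p3 ∨ (p3 ∧ p3)))) = min(0.63, 0.44) = 0.44
((p3 ∨ p1) ⊃ (p1 ∧ (¬p4 ∨ (p3 ∨ (p3 ∧ p3))))): 0.63 > 0.44, so result = 0.44
¬p3: Gödel ¬ of 0.44 = 0 (operand ≠ 0)
¬¬p3: Gödel ¬ of 0 = 1 (operand is 0)
(p4 ∧ ¬¬p3) = min(0.39, 1) = 0.39
((p4 ∧ ¬¬p3) ⊃ p3): 0.39 ≤ 0.44, so result = 1
(((p3 ∨ p1) ⊃ (p1 ∧ (¬p4 ∨ (p3 ∨ (p3 ∧ p3))))) ⊃ ((p4 ∧ ¬¬p3) ⊃ p3)): 0.44 ≤ 1, so result = 1
(p4 ⊃ p4): 0.39 ≤ 0.39, so result = 1
(p4 ⊃ p3): 0.39 ≤ 0.44, so result = 1
((p4 ⊃ p4) ∨ (p4 ⊃ p3)) = max(1, 1) = 1
(p4 ∨ p4) = max(0.39, 0.39) = 0.39
(((p4 ⊃ p4) ∨ (p4 ⊃ p3)) ⊃ (p4 ∨ p4)): 1 > 0.39, so result = 0.39
((((p3 ∨ p1) ⊃ (p1 ∧ (¬p4 ∨ (p3 ∨ (p3 ∧ p3))))) ⊃ ((p4 ∧ ¬¬p3) ⊃ p3)) ⊃ (((p4 ⊃ p4) ∨ (p4 ⊃ p3)) ⊃ (p4 ∨ p4))): 1 > 0.39, so result = 0.39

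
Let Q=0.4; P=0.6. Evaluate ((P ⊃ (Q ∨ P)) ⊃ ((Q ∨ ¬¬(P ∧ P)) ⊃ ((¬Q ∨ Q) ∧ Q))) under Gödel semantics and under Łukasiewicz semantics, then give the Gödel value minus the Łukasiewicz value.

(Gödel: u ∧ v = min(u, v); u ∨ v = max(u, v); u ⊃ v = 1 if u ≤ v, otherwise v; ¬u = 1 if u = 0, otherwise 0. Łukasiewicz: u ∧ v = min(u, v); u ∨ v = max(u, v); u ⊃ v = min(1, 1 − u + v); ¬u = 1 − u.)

-0.40

Gödel evaluation:
  (Q ∨ P) = max(0.4, 0.6) = 0.6
  (P ⊃ (Q ∨ P)): 0.6 ≤ 0.6, so result = 1
  (P ∧ P) = min(0.6, 0.6) = 0.6
  ¬(P ∧ P): Gödel ¬ of 0.6 = 0 (operand ≠ 0)
  ¬¬(P ∧ P): Gödel ¬ of 0 = 1 (operand is 0)
  (Q ∨ ¬¬(P ∧ P)) = max(0.4, 1) = 1
  ¬Q: Gödel ¬ of 0.4 = 0 (operand ≠ 0)
  (¬Q ∨ Q) = max(0, 0.4) = 0.4
  ((¬Q ∨ Q) ∧ Q) = min(0.4, 0.4) = 0.4
  ((Q ∨ ¬¬(P ∧ P)) ⊃ ((¬Q ∨ Q) ∧ Q)): 1 > 0.4, so result = 0.4
  ((P ⊃ (Q ∨ P)) ⊃ ((Q ∨ ¬¬(P ∧ P)) ⊃ ((¬Q ∨ Q) ∧ Q))): 1 > 0.4, so result = 0.4
  Gödel value = 0.4
Łukasiewicz evaluation:
  (Q ∨ P) = max(0.4, 0.6) = 0.6
  (P ⊃ (Q ∨ P)): min(1, 1 − 0.6 + 0.6) = 1
  (P ∧ P) = min(0.6, 0.6) = 0.6
  ¬(P ∧ P): Łukasiewicz ¬ gives 1 − 0.6 = 0.4
  ¬¬(P ∧ P): Łukasiewicz ¬ gives 1 − 0.4 = 0.6
  (Q ∨ ¬¬(P ∧ P)) = max(0.4, 0.6) = 0.6
  ¬Q: Łukasiewicz ¬ gives 1 − 0.4 = 0.6
  (¬Q ∨ Q) = max(0.6, 0.4) = 0.6
  ((¬Q ∨ Q) ∧ Q) = min(0.6, 0.4) = 0.4
  ((Q ∨ ¬¬(P ∧ P)) ⊃ ((¬Q ∨ Q) ∧ Q)): min(1, 1 − 0.6 + 0.4) = 0.8
  ((P ⊃ (Q ∨ P)) ⊃ ((Q ∨ ¬¬(P ∧ P)) ⊃ ((¬Q ∨ Q) ∧ Q))): min(1, 1 − 1 + 0.8) = 0.8
  Łukasiewicz value = 0.8
Difference: 0.4 − 0.8 = -0.40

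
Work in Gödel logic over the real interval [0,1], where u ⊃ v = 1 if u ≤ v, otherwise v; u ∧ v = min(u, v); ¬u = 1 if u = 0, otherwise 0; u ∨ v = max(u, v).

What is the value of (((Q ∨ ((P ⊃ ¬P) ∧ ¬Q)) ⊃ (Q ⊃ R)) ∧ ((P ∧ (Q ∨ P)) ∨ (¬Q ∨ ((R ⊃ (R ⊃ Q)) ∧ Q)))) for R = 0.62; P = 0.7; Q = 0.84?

¬P: Gödel ¬ of 0.7 = 0 (operand ≠ 0)
(P ⊃ ¬P): 0.7 > 0, so result = 0
¬Q: Gödel ¬ of 0.84 = 0 (operand ≠ 0)
((P ⊃ ¬P) ∧ ¬Q) = min(0, 0) = 0
(Q ∨ ((P ⊃ ¬P) ∧ ¬Q)) = max(0.84, 0) = 0.84
(Q ⊃ R): 0.84 > 0.62, so result = 0.62
((Q ∨ ((P ⊃ ¬P) ∧ ¬Q)) ⊃ (Q ⊃ R)): 0.84 > 0.62, so result = 0.62
(Q ∨ P) = max(0.84, 0.7) = 0.84
(P ∧ (Q ∨ P)) = min(0.7, 0.84) = 0.7
¬Q: Gödel ¬ of 0.84 = 0 (operand ≠ 0)
(R ⊃ Q): 0.62 ≤ 0.84, so result = 1
(R ⊃ (R ⊃ Q)): 0.62 ≤ 1, so result = 1
((R ⊃ (R ⊃ Q)) ∧ Q) = min(1, 0.84) = 0.84
(¬Q ∨ ((R ⊃ (R ⊃ Q)) ∧ Q)) = max(0, 0.84) = 0.84
((P ∧ (Q ∨ P)) ∨ (¬Q ∨ ((R ⊃ (R ⊃ Q)) ∧ Q))) = max(0.7, 0.84) = 0.84
(((Q ∨ ((P ⊃ ¬P) ∧ ¬Q)) ⊃ (Q ⊃ R)) ∧ ((P ∧ (Q ∨ P)) ∨ (¬Q ∨ ((R ⊃ (R ⊃ Q)) ∧ Q)))) = min(0.62, 0.84) = 0.62

0.62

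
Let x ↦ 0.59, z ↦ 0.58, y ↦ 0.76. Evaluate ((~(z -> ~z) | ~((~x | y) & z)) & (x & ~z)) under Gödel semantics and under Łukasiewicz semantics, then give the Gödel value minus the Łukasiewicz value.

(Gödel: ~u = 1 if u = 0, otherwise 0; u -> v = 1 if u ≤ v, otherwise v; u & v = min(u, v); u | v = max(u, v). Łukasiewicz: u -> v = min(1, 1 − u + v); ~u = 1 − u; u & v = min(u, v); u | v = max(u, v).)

-0.42

Gödel evaluation:
  ~z: Gödel ¬ of 0.58 = 0 (operand ≠ 0)
  (z -> ~z): 0.58 > 0, so result = 0
  ~(z -> ~z): Gödel ¬ of 0 = 1 (operand is 0)
  ~x: Gödel ¬ of 0.59 = 0 (operand ≠ 0)
  (~x | y) = max(0, 0.76) = 0.76
  ((~x | y) & z) = min(0.76, 0.58) = 0.58
  ~((~x | y) & z): Gödel ¬ of 0.58 = 0 (operand ≠ 0)
  (~(z -> ~z) | ~((~x | y) & z)) = max(1, 0) = 1
  ~z: Gödel ¬ of 0.58 = 0 (operand ≠ 0)
  (x & ~z) = min(0.59, 0) = 0
  ((~(z -> ~z) | ~((~x | y) & z)) & (x & ~z)) = min(1, 0) = 0
  Gödel value = 0
Łukasiewicz evaluation:
  ~z: Łukasiewicz ¬ gives 1 − 0.58 = 0.42
  (z -> ~z): min(1, 1 − 0.58 + 0.42) = 0.84
  ~(z -> ~z): Łukasiewicz ¬ gives 1 − 0.84 = 0.16
  ~x: Łukasiewicz ¬ gives 1 − 0.59 = 0.41
  (~x | y) = max(0.41, 0.76) = 0.76
  ((~x | y) & z) = min(0.76, 0.58) = 0.58
  ~((~x | y) & z): Łukasiewicz ¬ gives 1 − 0.58 = 0.42
  (~(z -> ~z) | ~((~x | y) & z)) = max(0.16, 0.42) = 0.42
  ~z: Łukasiewicz ¬ gives 1 − 0.58 = 0.42
  (x & ~z) = min(0.59, 0.42) = 0.42
  ((~(z -> ~z) | ~((~x | y) & z)) & (x & ~z)) = min(0.42, 0.42) = 0.42
  Łukasiewicz value = 0.42
Difference: 0 − 0.42 = -0.42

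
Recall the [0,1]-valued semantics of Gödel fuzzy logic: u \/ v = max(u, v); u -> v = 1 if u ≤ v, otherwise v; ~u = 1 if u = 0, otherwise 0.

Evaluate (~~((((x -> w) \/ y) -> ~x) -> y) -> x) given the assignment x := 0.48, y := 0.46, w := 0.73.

(x -> w): 0.48 ≤ 0.73, so result = 1
((x -> w) \/ y) = max(1, 0.46) = 1
~x: Gödel ¬ of 0.48 = 0 (operand ≠ 0)
(((x -> w) \/ y) -> ~x): 1 > 0, so result = 0
((((x -> w) \/ y) -> ~x) -> y): 0 ≤ 0.46, so result = 1
~((((x -> w) \/ y) -> ~x) -> y): Gödel ¬ of 1 = 0 (operand ≠ 0)
~~((((x -> w) \/ y) -> ~x) -> y): Gödel ¬ of 0 = 1 (operand is 0)
(~~((((x -> w) \/ y) -> ~x) -> y) -> x): 1 > 0.48, so result = 0.48

0.48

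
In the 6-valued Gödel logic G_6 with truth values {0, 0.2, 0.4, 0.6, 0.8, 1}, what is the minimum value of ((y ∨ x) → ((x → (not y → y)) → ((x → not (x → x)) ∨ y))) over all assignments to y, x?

The minimum is attained at y = 0.2, x = 0.4:
  (y ∨ x) = max(0.2, 0.4) = 0.4
  not y: Gödel ¬ of 0.2 = 0 (operand ≠ 0)
  (not y → y): 0 ≤ 0.2, so result = 1
  (x → (not y → y)): 0.4 ≤ 1, so result = 1
  (x → x): 0.4 ≤ 0.4, so result = 1
  not (x → x): Gödel ¬ of 1 = 0 (operand ≠ 0)
  (x → not (x → x)): 0.4 > 0, so result = 0
  ((x → not (x → x)) ∨ y) = max(0, 0.2) = 0.2
  ((x → (not y → y)) → ((x → not (x → x)) ∨ y)): 1 > 0.2, so result = 0.2
  ((y ∨ x) → ((x → (not y → y)) → ((x → not (x → x)) ∨ y))): 0.4 > 0.2, so result = 0.2
Checking all 36 assignments confirms none give a value below 0.20.

0.20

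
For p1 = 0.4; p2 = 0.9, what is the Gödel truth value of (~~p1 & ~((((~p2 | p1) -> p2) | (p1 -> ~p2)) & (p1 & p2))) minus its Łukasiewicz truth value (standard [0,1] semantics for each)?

Gödel evaluation:
  ~p1: Gödel ¬ of 0.4 = 0 (operand ≠ 0)
  ~~p1: Gödel ¬ of 0 = 1 (operand is 0)
  ~p2: Gödel ¬ of 0.9 = 0 (operand ≠ 0)
  (~p2 | p1) = max(0, 0.4) = 0.4
  ((~p2 | p1) -> p2): 0.4 ≤ 0.9, so result = 1
  ~p2: Gödel ¬ of 0.9 = 0 (operand ≠ 0)
  (p1 -> ~p2): 0.4 > 0, so result = 0
  (((~p2 | p1) -> p2) | (p1 -> ~p2)) = max(1, 0) = 1
  (p1 & p2) = min(0.4, 0.9) = 0.4
  ((((~p2 | p1) -> p2) | (p1 -> ~p2)) & (p1 & p2)) = min(1, 0.4) = 0.4
  ~((((~p2 | p1) -> p2) | (p1 -> ~p2)) & (p1 & p2)): Gödel ¬ of 0.4 = 0 (operand ≠ 0)
  (~~p1 & ~((((~p2 | p1) -> p2) | (p1 -> ~p2)) & (p1 & p2))) = min(1, 0) = 0
  Gödel value = 0
Łukasiewicz evaluation:
  ~p1: Łukasiewicz ¬ gives 1 − 0.4 = 0.6
  ~~p1: Łukasiewicz ¬ gives 1 − 0.6 = 0.4
  ~p2: Łukasiewicz ¬ gives 1 − 0.9 = 0.1
  (~p2 | p1) = max(0.1, 0.4) = 0.4
  ((~p2 | p1) -> p2): min(1, 1 − 0.4 + 0.9) = 1
  ~p2: Łukasiewicz ¬ gives 1 − 0.9 = 0.1
  (p1 -> ~p2): min(1, 1 − 0.4 + 0.1) = 0.7
  (((~p2 | p1) -> p2) | (p1 -> ~p2)) = max(1, 0.7) = 1
  (p1 & p2) = min(0.4, 0.9) = 0.4
  ((((~p2 | p1) -> p2) | (p1 -> ~p2)) & (p1 & p2)) = min(1, 0.4) = 0.4
  ~((((~p2 | p1) -> p2) | (p1 -> ~p2)) & (p1 & p2)): Łukasiewicz ¬ gives 1 − 0.4 = 0.6
  (~~p1 & ~((((~p2 | p1) -> p2) | (p1 -> ~p2)) & (p1 & p2))) = min(0.4, 0.6) = 0.4
  Łukasiewicz value = 0.4
Difference: 0 − 0.4 = -0.40

-0.40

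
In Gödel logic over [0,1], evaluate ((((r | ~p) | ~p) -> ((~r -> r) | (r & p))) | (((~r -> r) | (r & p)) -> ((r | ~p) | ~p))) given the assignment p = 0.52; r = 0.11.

~p: Gödel ¬ of 0.52 = 0 (operand ≠ 0)
(r | ~p) = max(0.11, 0) = 0.11
~p: Gödel ¬ of 0.52 = 0 (operand ≠ 0)
((r | ~p) | ~p) = max(0.11, 0) = 0.11
~r: Gödel ¬ of 0.11 = 0 (operand ≠ 0)
(~r -> r): 0 ≤ 0.11, so result = 1
(r & p) = min(0.11, 0.52) = 0.11
((~r -> r) | (r & p)) = max(1, 0.11) = 1
(((r | ~p) | ~p) -> ((~r -> r) | (r & p))): 0.11 ≤ 1, so result = 1
~r: Gödel ¬ of 0.11 = 0 (operand ≠ 0)
(~r -> r): 0 ≤ 0.11, so result = 1
(r & p) = min(0.11, 0.52) = 0.11
((~r -> r) | (r & p)) = max(1, 0.11) = 1
~p: Gödel ¬ of 0.52 = 0 (operand ≠ 0)
(r | ~p) = max(0.11, 0) = 0.11
~p: Gödel ¬ of 0.52 = 0 (operand ≠ 0)
((r | ~p) | ~p) = max(0.11, 0) = 0.11
(((~r -> r) | (r & p)) -> ((r | ~p) | ~p)): 1 > 0.11, so result = 0.11
((((r | ~p) | ~p) -> ((~r -> r) | (r & p))) | (((~r -> r) | (r & p)) -> ((r | ~p) | ~p))) = max(1, 0.11) = 1

1.00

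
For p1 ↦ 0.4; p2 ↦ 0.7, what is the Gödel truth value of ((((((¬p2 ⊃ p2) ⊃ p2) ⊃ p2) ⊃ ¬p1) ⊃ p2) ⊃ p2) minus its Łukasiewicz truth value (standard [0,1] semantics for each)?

0.00

Gödel evaluation:
  ¬p2: Gödel ¬ of 0.7 = 0 (operand ≠ 0)
  (¬p2 ⊃ p2): 0 ≤ 0.7, so result = 1
  ((¬p2 ⊃ p2) ⊃ p2): 1 > 0.7, so result = 0.7
  (((¬p2 ⊃ p2) ⊃ p2) ⊃ p2): 0.7 ≤ 0.7, so result = 1
  ¬p1: Gödel ¬ of 0.4 = 0 (operand ≠ 0)
  ((((¬p2 ⊃ p2) ⊃ p2) ⊃ p2) ⊃ ¬p1): 1 > 0, so result = 0
  (((((¬p2 ⊃ p2) ⊃ p2) ⊃ p2) ⊃ ¬p1) ⊃ p2): 0 ≤ 0.7, so result = 1
  ((((((¬p2 ⊃ p2) ⊃ p2) ⊃ p2) ⊃ ¬p1) ⊃ p2) ⊃ p2): 1 > 0.7, so result = 0.7
  Gödel value = 0.7
Łukasiewicz evaluation:
  ¬p2: Łukasiewicz ¬ gives 1 − 0.7 = 0.3
  (¬p2 ⊃ p2): min(1, 1 − 0.3 + 0.7) = 1
  ((¬p2 ⊃ p2) ⊃ p2): min(1, 1 − 1 + 0.7) = 0.7
  (((¬p2 ⊃ p2) ⊃ p2) ⊃ p2): min(1, 1 − 0.7 + 0.7) = 1
  ¬p1: Łukasiewicz ¬ gives 1 − 0.4 = 0.6
  ((((¬p2 ⊃ p2) ⊃ p2) ⊃ p2) ⊃ ¬p1): min(1, 1 − 1 + 0.6) = 0.6
  (((((¬p2 ⊃ p2) ⊃ p2) ⊃ p2) ⊃ ¬p1) ⊃ p2): min(1, 1 − 0.6 + 0.7) = 1
  ((((((¬p2 ⊃ p2) ⊃ p2) ⊃ p2) ⊃ ¬p1) ⊃ p2) ⊃ p2): min(1, 1 − 1 + 0.7) = 0.7
  Łukasiewicz value = 0.7
Difference: 0.7 − 0.7 = 0.00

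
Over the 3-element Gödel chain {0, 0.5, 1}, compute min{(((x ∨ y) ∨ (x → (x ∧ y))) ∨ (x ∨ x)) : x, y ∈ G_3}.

0.50

The minimum is attained at x = 0.5, y = 0:
  (x ∨ y) = max(0.5, 0) = 0.5
  (x ∧ y) = min(0.5, 0) = 0
  (x → (x ∧ y)): 0.5 > 0, so result = 0
  ((x ∨ y) ∨ (x → (x ∧ y))) = max(0.5, 0) = 0.5
  (x ∨ x) = max(0.5, 0.5) = 0.5
  (((x ∨ y) ∨ (x → (x ∧ y))) ∨ (x ∨ x)) = max(0.5, 0.5) = 0.5
Checking all 9 assignments confirms none give a value below 0.50.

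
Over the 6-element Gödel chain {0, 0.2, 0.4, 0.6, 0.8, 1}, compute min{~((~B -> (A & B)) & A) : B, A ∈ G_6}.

0.00

The minimum is attained at B = 0.2, A = 0.2:
  ~B: Gödel ¬ of 0.2 = 0 (operand ≠ 0)
  (A & B) = min(0.2, 0.2) = 0.2
  (~B -> (A & B)): 0 ≤ 0.2, so result = 1
  ((~B -> (A & B)) & A) = min(1, 0.2) = 0.2
  ~((~B -> (A & B)) & A): Gödel ¬ of 0.2 = 0 (operand ≠ 0)
Checking all 36 assignments confirms none give a value below 0.00.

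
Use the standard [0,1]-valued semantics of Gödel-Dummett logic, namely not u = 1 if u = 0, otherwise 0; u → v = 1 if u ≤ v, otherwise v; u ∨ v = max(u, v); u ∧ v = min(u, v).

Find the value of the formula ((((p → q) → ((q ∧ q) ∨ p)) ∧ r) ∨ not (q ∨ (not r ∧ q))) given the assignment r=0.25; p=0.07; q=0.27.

(p → q): 0.07 ≤ 0.27, so result = 1
(q ∧ q) = min(0.27, 0.27) = 0.27
((q ∧ q) ∨ p) = max(0.27, 0.07) = 0.27
((p → q) → ((q ∧ q) ∨ p)): 1 > 0.27, so result = 0.27
(((p → q) → ((q ∧ q) ∨ p)) ∧ r) = min(0.27, 0.25) = 0.25
not r: Gödel ¬ of 0.25 = 0 (operand ≠ 0)
(not r ∧ q) = min(0, 0.27) = 0
(q ∨ (not r ∧ q)) = max(0.27, 0) = 0.27
not (q ∨ (not r ∧ q)): Gödel ¬ of 0.27 = 0 (operand ≠ 0)
((((p → q) → ((q ∧ q) ∨ p)) ∧ r) ∨ not (q ∨ (not r ∧ q))) = max(0.25, 0) = 0.25

0.25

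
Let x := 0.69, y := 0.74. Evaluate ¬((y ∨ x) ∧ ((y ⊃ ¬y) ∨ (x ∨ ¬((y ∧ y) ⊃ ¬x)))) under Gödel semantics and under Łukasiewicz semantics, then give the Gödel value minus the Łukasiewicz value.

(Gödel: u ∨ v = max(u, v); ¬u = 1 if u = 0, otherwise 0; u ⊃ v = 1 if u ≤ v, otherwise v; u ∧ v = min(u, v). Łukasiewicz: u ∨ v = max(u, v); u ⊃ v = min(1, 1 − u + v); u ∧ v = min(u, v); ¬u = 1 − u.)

Gödel evaluation:
  (y ∨ x) = max(0.74, 0.69) = 0.74
  ¬y: Gödel ¬ of 0.74 = 0 (operand ≠ 0)
  (y ⊃ ¬y): 0.74 > 0, so result = 0
  (y ∧ y) = min(0.74, 0.74) = 0.74
  ¬x: Gödel ¬ of 0.69 = 0 (operand ≠ 0)
  ((y ∧ y) ⊃ ¬x): 0.74 > 0, so result = 0
  ¬((y ∧ y) ⊃ ¬x): Gödel ¬ of 0 = 1 (operand is 0)
  (x ∨ ¬((y ∧ y) ⊃ ¬x)) = max(0.69, 1) = 1
  ((y ⊃ ¬y) ∨ (x ∨ ¬((y ∧ y) ⊃ ¬x))) = max(0, 1) = 1
  ((y ∨ x) ∧ ((y ⊃ ¬y) ∨ (x ∨ ¬((y ∧ y) ⊃ ¬x)))) = min(0.74, 1) = 0.74
  ¬((y ∨ x) ∧ ((y ⊃ ¬y) ∨ (x ∨ ¬((y ∧ y) ⊃ ¬x)))): Gödel ¬ of 0.74 = 0 (operand ≠ 0)
  Gödel value = 0
Łukasiewicz evaluation:
  (y ∨ x) = max(0.74, 0.69) = 0.74
  ¬y: Łukasiewicz ¬ gives 1 − 0.74 = 0.26
  (y ⊃ ¬y): min(1, 1 − 0.74 + 0.26) = 0.52
  (y ∧ y) = min(0.74, 0.74) = 0.74
  ¬x: Łukasiewicz ¬ gives 1 − 0.69 = 0.31
  ((y ∧ y) ⊃ ¬x): min(1, 1 − 0.74 + 0.31) = 0.57
  ¬((y ∧ y) ⊃ ¬x): Łukasiewicz ¬ gives 1 − 0.57 = 0.43
  (x ∨ ¬((y ∧ y) ⊃ ¬x)) = max(0.69, 0.43) = 0.69
  ((y ⊃ ¬y) ∨ (x ∨ ¬((y ∧ y) ⊃ ¬x))) = max(0.52, 0.69) = 0.69
  ((y ∨ x) ∧ ((y ⊃ ¬y) ∨ (x ∨ ¬((y ∧ y) ⊃ ¬x)))) = min(0.74, 0.69) = 0.69
  ¬((y ∨ x) ∧ ((y ⊃ ¬y) ∨ (x ∨ ¬((y ∧ y) ⊃ ¬x)))): Łukasiewicz ¬ gives 1 − 0.69 = 0.31
  Łukasiewicz value = 0.31
Difference: 0 − 0.31 = -0.31

-0.31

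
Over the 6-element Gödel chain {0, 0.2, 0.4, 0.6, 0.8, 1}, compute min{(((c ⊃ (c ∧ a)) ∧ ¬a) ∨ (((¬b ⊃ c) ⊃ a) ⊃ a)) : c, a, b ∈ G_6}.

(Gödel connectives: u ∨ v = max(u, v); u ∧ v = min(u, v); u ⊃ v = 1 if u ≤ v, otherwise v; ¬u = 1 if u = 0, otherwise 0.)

The minimum is attained at c = 0, a = 0.2, b = 0:
  (c ∧ a) = min(0, 0.2) = 0
  (c ⊃ (c ∧ a)): 0 ≤ 0, so result = 1
  ¬a: Gödel ¬ of 0.2 = 0 (operand ≠ 0)
  ((c ⊃ (c ∧ a)) ∧ ¬a) = min(1, 0) = 0
  ¬b: Gödel ¬ of 0 = 1 (operand is 0)
  (¬b ⊃ c): 1 > 0, so result = 0
  ((¬b ⊃ c) ⊃ a): 0 ≤ 0.2, so result = 1
  (((¬b ⊃ c) ⊃ a) ⊃ a): 1 > 0.2, so result = 0.2
  (((c ⊃ (c ∧ a)) ∧ ¬a) ∨ (((¬b ⊃ c) ⊃ a) ⊃ a)) = max(0, 0.2) = 0.2
Checking all 216 assignments confirms none give a value below 0.20.

0.20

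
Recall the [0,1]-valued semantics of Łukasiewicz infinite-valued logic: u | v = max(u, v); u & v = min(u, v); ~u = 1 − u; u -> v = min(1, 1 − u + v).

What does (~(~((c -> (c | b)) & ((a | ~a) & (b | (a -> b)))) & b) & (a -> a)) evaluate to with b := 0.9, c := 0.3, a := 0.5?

(c | b) = max(0.3, 0.9) = 0.9
(c -> (c | b)): min(1, 1 − 0.3 + 0.9) = 1
~a: Łukasiewicz ¬ gives 1 − 0.5 = 0.5
(a | ~a) = max(0.5, 0.5) = 0.5
(a -> b): min(1, 1 − 0.5 + 0.9) = 1
(b | (a -> b)) = max(0.9, 1) = 1
((a | ~a) & (b | (a -> b))) = min(0.5, 1) = 0.5
((c -> (c | b)) & ((a | ~a) & (b | (a -> b)))) = min(1, 0.5) = 0.5
~((c -> (c | b)) & ((a | ~a) & (b | (a -> b)))): Łukasiewicz ¬ gives 1 − 0.5 = 0.5
(~((c -> (c | b)) & ((a | ~a) & (b | (a -> b)))) & b) = min(0.5, 0.9) = 0.5
~(~((c -> (c | b)) & ((a | ~a) & (b | (a -> b)))) & b): Łukasiewicz ¬ gives 1 − 0.5 = 0.5
(a -> a): min(1, 1 − 0.5 + 0.5) = 1
(~(~((c -> (c | b)) & ((a | ~a) & (b | (a -> b)))) & b) & (a -> a)) = min(0.5, 1) = 0.5

0.50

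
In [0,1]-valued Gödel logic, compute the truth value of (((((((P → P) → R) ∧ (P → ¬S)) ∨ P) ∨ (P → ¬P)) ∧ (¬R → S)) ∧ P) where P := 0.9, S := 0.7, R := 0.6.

0.90

(P → P): 0.9 ≤ 0.9, so result = 1
((P → P) → R): 1 > 0.6, so result = 0.6
¬S: Gödel ¬ of 0.7 = 0 (operand ≠ 0)
(P → ¬S): 0.9 > 0, so result = 0
(((P → P) → R) ∧ (P → ¬S)) = min(0.6, 0) = 0
((((P → P) → R) ∧ (P → ¬S)) ∨ P) = max(0, 0.9) = 0.9
¬P: Gödel ¬ of 0.9 = 0 (operand ≠ 0)
(P → ¬P): 0.9 > 0, so result = 0
(((((P → P) → R) ∧ (P → ¬S)) ∨ P) ∨ (P → ¬P)) = max(0.9, 0) = 0.9
¬R: Gödel ¬ of 0.6 = 0 (operand ≠ 0)
(¬R → S): 0 ≤ 0.7, so result = 1
((((((P → P) → R) ∧ (P → ¬S)) ∨ P) ∨ (P → ¬P)) ∧ (¬R → S)) = min(0.9, 1) = 0.9
(((((((P → P) → R) ∧ (P → ¬S)) ∨ P) ∨ (P → ¬P)) ∧ (¬R → S)) ∧ P) = min(0.9, 0.9) = 0.9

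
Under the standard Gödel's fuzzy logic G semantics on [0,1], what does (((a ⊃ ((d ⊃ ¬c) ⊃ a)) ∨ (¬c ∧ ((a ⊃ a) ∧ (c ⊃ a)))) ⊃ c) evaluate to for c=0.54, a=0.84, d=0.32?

0.54

¬c: Gödel ¬ of 0.54 = 0 (operand ≠ 0)
(d ⊃ ¬c): 0.32 > 0, so result = 0
((d ⊃ ¬c) ⊃ a): 0 ≤ 0.84, so result = 1
(a ⊃ ((d ⊃ ¬c) ⊃ a)): 0.84 ≤ 1, so result = 1
¬c: Gödel ¬ of 0.54 = 0 (operand ≠ 0)
(a ⊃ a): 0.84 ≤ 0.84, so result = 1
(c ⊃ a): 0.54 ≤ 0.84, so result = 1
((a ⊃ a) ∧ (c ⊃ a)) = min(1, 1) = 1
(¬c ∧ ((a ⊃ a) ∧ (c ⊃ a))) = min(0, 1) = 0
((a ⊃ ((d ⊃ ¬c) ⊃ a)) ∨ (¬c ∧ ((a ⊃ a) ∧ (c ⊃ a)))) = max(1, 0) = 1
(((a ⊃ ((d ⊃ ¬c) ⊃ a)) ∨ (¬c ∧ ((a ⊃ a) ∧ (c ⊃ a)))) ⊃ c): 1 > 0.54, so result = 0.54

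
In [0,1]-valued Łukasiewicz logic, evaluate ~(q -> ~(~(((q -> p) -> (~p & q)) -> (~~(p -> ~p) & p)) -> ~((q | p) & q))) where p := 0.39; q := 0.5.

0.50

(q -> p): min(1, 1 − 0.5 + 0.39) = 0.89
~p: Łukasiewicz ¬ gives 1 − 0.39 = 0.61
(~p & q) = min(0.61, 0.5) = 0.5
((q -> p) -> (~p & q)): min(1, 1 − 0.89 + 0.5) = 0.61
~p: Łukasiewicz ¬ gives 1 − 0.39 = 0.61
(p -> ~p): min(1, 1 − 0.39 + 0.61) = 1
~(p -> ~p): Łukasiewicz ¬ gives 1 − 1 = 0
~~(p -> ~p): Łukasiewicz ¬ gives 1 − 0 = 1
(~~(p -> ~p) & p) = min(1, 0.39) = 0.39
(((q -> p) -> (~p & q)) -> (~~(p -> ~p) & p)): min(1, 1 − 0.61 + 0.39) = 0.78
~(((q -> p) -> (~p & q)) -> (~~(p -> ~p) & p)): Łukasiewicz ¬ gives 1 − 0.78 = 0.22
(q | p) = max(0.5, 0.39) = 0.5
((q | p) & q) = min(0.5, 0.5) = 0.5
~((q | p) & q): Łukasiewicz ¬ gives 1 − 0.5 = 0.5
(~(((q -> p) -> (~p & q)) -> (~~(p -> ~p) & p)) -> ~((q | p) & q)): min(1, 1 − 0.22 + 0.5) = 1
~(~(((q -> p) -> (~p & q)) -> (~~(p -> ~p) & p)) -> ~((q | p) & q)): Łukasiewicz ¬ gives 1 − 1 = 0
(q -> ~(~(((q -> p) -> (~p & q)) -> (~~(p -> ~p) & p)) -> ~((q | p) & q))): min(1, 1 − 0.5 + 0) = 0.5
~(q -> ~(~(((q -> p) -> (~p & q)) -> (~~(p -> ~p) & p)) -> ~((q | p) & q))): Łukasiewicz ¬ gives 1 − 0.5 = 0.5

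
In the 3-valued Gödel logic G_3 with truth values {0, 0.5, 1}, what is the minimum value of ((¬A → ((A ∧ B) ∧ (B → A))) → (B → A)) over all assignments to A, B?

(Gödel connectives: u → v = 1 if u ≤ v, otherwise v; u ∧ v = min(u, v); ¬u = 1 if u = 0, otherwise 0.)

The minimum is attained at A = 0.5, B = 1:
  ¬A: Gödel ¬ of 0.5 = 0 (operand ≠ 0)
  (A ∧ B) = min(0.5, 1) = 0.5
  (B → A): 1 > 0.5, so result = 0.5
  ((A ∧ B) ∧ (B → A)) = min(0.5, 0.5) = 0.5
  (¬A → ((A ∧ B) ∧ (B → A))): 0 ≤ 0.5, so result = 1
  (B → A): 1 > 0.5, so result = 0.5
  ((¬A → ((A ∧ B) ∧ (B → A))) → (B → A)): 1 > 0.5, so result = 0.5
Checking all 9 assignments confirms none give a value below 0.50.

0.50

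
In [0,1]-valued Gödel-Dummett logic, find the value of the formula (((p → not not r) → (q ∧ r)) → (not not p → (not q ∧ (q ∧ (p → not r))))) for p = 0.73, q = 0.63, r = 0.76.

0.00

not r: Gödel ¬ of 0.76 = 0 (operand ≠ 0)
not not r: Gödel ¬ of 0 = 1 (operand is 0)
(p → not not r): 0.73 ≤ 1, so result = 1
(q ∧ r) = min(0.63, 0.76) = 0.63
((p → not not r) → (q ∧ r)): 1 > 0.63, so result = 0.63
not p: Gödel ¬ of 0.73 = 0 (operand ≠ 0)
not not p: Gödel ¬ of 0 = 1 (operand is 0)
not q: Gödel ¬ of 0.63 = 0 (operand ≠ 0)
not r: Gödel ¬ of 0.76 = 0 (operand ≠ 0)
(p → not r): 0.73 > 0, so result = 0
(q ∧ (p → not r)) = min(0.63, 0) = 0
(not q ∧ (q ∧ (p → not r))) = min(0, 0) = 0
(not not p → (not q ∧ (q ∧ (p → not r)))): 1 > 0, so result = 0
(((p → not not r) → (q ∧ r)) → (not not p → (not q ∧ (q ∧ (p → not r))))): 0.63 > 0, so result = 0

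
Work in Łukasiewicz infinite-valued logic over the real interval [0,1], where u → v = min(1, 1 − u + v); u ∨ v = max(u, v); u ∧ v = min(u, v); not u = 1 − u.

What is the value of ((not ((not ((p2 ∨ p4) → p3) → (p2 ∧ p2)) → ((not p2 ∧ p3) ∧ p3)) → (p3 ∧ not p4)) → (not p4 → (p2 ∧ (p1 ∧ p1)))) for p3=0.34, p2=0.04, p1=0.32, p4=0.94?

(p2 ∨ p4) = max(0.04, 0.94) = 0.94
((p2 ∨ p4) → p3): min(1, 1 − 0.94 + 0.34) = 0.4
not ((p2 ∨ p4) → p3): Łukasiewicz ¬ gives 1 − 0.4 = 0.6
(p2 ∧ p2) = min(0.04, 0.04) = 0.04
(not ((p2 ∨ p4) → p3) → (p2 ∧ p2)): min(1, 1 − 0.6 + 0.04) = 0.44
not p2: Łukasiewicz ¬ gives 1 − 0.04 = 0.96
(not p2 ∧ p3) = min(0.96, 0.34) = 0.34
((not p2 ∧ p3) ∧ p3) = min(0.34, 0.34) = 0.34
((not ((p2 ∨ p4) → p3) → (p2 ∧ p2)) → ((not p2 ∧ p3) ∧ p3)): min(1, 1 − 0.44 + 0.34) = 0.9
not ((not ((p2 ∨ p4) → p3) → (p2 ∧ p2)) → ((not p2 ∧ p3) ∧ p3)): Łukasiewicz ¬ gives 1 − 0.9 = 0.1
not p4: Łukasiewicz ¬ gives 1 − 0.94 = 0.06
(p3 ∧ not p4) = min(0.34, 0.06) = 0.06
(not ((not ((p2 ∨ p4) → p3) → (p2 ∧ p2)) → ((not p2 ∧ p3) ∧ p3)) → (p3 ∧ not p4)): min(1, 1 − 0.1 + 0.06) = 0.96
not p4: Łukasiewicz ¬ gives 1 − 0.94 = 0.06
(p1 ∧ p1) = min(0.32, 0.32) = 0.32
(p2 ∧ (p1 ∧ p1)) = min(0.04, 0.32) = 0.04
(not p4 → (p2 ∧ (p1 ∧ p1))): min(1, 1 − 0.06 + 0.04) = 0.98
((not ((not ((p2 ∨ p4) → p3) → (p2 ∧ p2)) → ((not p2 ∧ p3) ∧ p3)) → (p3 ∧ not p4)) → (not p4 → (p2 ∧ (p1 ∧ p1)))): min(1, 1 − 0.96 + 0.98) = 1

1.00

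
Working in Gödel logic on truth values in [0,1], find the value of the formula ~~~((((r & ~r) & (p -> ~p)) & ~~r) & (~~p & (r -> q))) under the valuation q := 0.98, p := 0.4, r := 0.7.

1.00

~r: Gödel ¬ of 0.7 = 0 (operand ≠ 0)
(r & ~r) = min(0.7, 0) = 0
~p: Gödel ¬ of 0.4 = 0 (operand ≠ 0)
(p -> ~p): 0.4 > 0, so result = 0
((r & ~r) & (p -> ~p)) = min(0, 0) = 0
~r: Gödel ¬ of 0.7 = 0 (operand ≠ 0)
~~r: Gödel ¬ of 0 = 1 (operand is 0)
(((r & ~r) & (p -> ~p)) & ~~r) = min(0, 1) = 0
~p: Gödel ¬ of 0.4 = 0 (operand ≠ 0)
~~p: Gödel ¬ of 0 = 1 (operand is 0)
(r -> q): 0.7 ≤ 0.98, so result = 1
(~~p & (r -> q)) = min(1, 1) = 1
((((r & ~r) & (p -> ~p)) & ~~r) & (~~p & (r -> q))) = min(0, 1) = 0
~((((r & ~r) & (p -> ~p)) & ~~r) & (~~p & (r -> q))): Gödel ¬ of 0 = 1 (operand is 0)
~~((((r & ~r) & (p -> ~p)) & ~~r) & (~~p & (r -> q))): Gödel ¬ of 1 = 0 (operand ≠ 0)
~~~((((r & ~r) & (p -> ~p)) & ~~r) & (~~p & (r -> q))): Gödel ¬ of 0 = 1 (operand is 0)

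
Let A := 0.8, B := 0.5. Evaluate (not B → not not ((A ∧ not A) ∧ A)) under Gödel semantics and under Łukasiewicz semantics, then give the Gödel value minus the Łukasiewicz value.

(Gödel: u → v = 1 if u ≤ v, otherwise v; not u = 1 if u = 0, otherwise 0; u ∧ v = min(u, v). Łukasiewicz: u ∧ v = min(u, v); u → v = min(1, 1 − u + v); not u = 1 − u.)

0.30

Gödel evaluation:
  not B: Gödel ¬ of 0.5 = 0 (operand ≠ 0)
  not A: Gödel ¬ of 0.8 = 0 (operand ≠ 0)
  (A ∧ not A) = min(0.8, 0) = 0
  ((A ∧ not A) ∧ A) = min(0, 0.8) = 0
  not ((A ∧ not A) ∧ A): Gödel ¬ of 0 = 1 (operand is 0)
  not not ((A ∧ not A) ∧ A): Gödel ¬ of 1 = 0 (operand ≠ 0)
  (not B → not not ((A ∧ not A) ∧ A)): 0 ≤ 0, so result = 1
  Gödel value = 1
Łukasiewicz evaluation:
  not B: Łukasiewicz ¬ gives 1 − 0.5 = 0.5
  not A: Łukasiewicz ¬ gives 1 − 0.8 = 0.2
  (A ∧ not A) = min(0.8, 0.2) = 0.2
  ((A ∧ not A) ∧ A) = min(0.2, 0.8) = 0.2
  not ((A ∧ not A) ∧ A): Łukasiewicz ¬ gives 1 − 0.2 = 0.8
  not not ((A ∧ not A) ∧ A): Łukasiewicz ¬ gives 1 − 0.8 = 0.2
  (not B → not not ((A ∧ not A) ∧ A)): min(1, 1 − 0.5 + 0.2) = 0.7
  Łukasiewicz value = 0.7
Difference: 1 − 0.7 = 0.30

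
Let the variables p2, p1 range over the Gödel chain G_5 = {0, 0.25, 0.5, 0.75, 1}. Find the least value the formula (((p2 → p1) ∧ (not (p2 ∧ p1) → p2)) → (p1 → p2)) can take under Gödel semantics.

The minimum is attained at p2 = 0.25, p1 = 0.5:
  (p2 → p1): 0.25 ≤ 0.5, so result = 1
  (p2 ∧ p1) = min(0.25, 0.5) = 0.25
  not (p2 ∧ p1): Gödel ¬ of 0.25 = 0 (operand ≠ 0)
  (not (p2 ∧ p1) → p2): 0 ≤ 0.25, so result = 1
  ((p2 → p1) ∧ (not (p2 ∧ p1) → p2)) = min(1, 1) = 1
  (p1 → p2): 0.5 > 0.25, so result = 0.25
  (((p2 → p1) ∧ (not (p2 ∧ p1) → p2)) → (p1 → p2)): 1 > 0.25, so result = 0.25
Checking all 25 assignments confirms none give a value below 0.25.

0.25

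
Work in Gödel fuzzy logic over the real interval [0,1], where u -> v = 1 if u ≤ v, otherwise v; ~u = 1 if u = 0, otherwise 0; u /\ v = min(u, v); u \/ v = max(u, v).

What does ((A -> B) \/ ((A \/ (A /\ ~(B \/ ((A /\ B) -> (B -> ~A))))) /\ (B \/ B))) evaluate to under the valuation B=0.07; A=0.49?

(A -> B): 0.49 > 0.07, so result = 0.07
(A /\ B) = min(0.49, 0.07) = 0.07
~A: Gödel ¬ of 0.49 = 0 (operand ≠ 0)
(B -> ~A): 0.07 > 0, so result = 0
((A /\ B) -> (B -> ~A)): 0.07 > 0, so result = 0
(B \/ ((A /\ B) -> (B -> ~A))) = max(0.07, 0) = 0.07
~(B \/ ((A /\ B) -> (B -> ~A))): Gödel ¬ of 0.07 = 0 (operand ≠ 0)
(A /\ ~(B \/ ((A /\ B) -> (B -> ~A)))) = min(0.49, 0) = 0
(A \/ (A /\ ~(B \/ ((A /\ B) -> (B -> ~A))))) = max(0.49, 0) = 0.49
(B \/ B) = max(0.07, 0.07) = 0.07
((A \/ (A /\ ~(B \/ ((A /\ B) -> (B -> ~A))))) /\ (B \/ B)) = min(0.49, 0.07) = 0.07
((A -> B) \/ ((A \/ (A /\ ~(B \/ ((A /\ B) -> (B -> ~A))))) /\ (B \/ B))) = max(0.07, 0.07) = 0.07

0.07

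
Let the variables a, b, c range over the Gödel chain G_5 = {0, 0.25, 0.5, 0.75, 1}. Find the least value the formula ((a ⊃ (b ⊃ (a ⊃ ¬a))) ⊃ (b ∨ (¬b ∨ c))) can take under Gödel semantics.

0.25

The minimum is attained at a = 0, b = 0.25, c = 0:
  ¬a: Gödel ¬ of 0 = 1 (operand is 0)
  (a ⊃ ¬a): 0 ≤ 1, so result = 1
  (b ⊃ (a ⊃ ¬a)): 0.25 ≤ 1, so result = 1
  (a ⊃ (b ⊃ (a ⊃ ¬a))): 0 ≤ 1, so result = 1
  ¬b: Gödel ¬ of 0.25 = 0 (operand ≠ 0)
  (¬b ∨ c) = max(0, 0) = 0
  (b ∨ (¬b ∨ c)) = max(0.25, 0) = 0.25
  ((a ⊃ (b ⊃ (a ⊃ ¬a))) ⊃ (b ∨ (¬b ∨ c))): 1 > 0.25, so result = 0.25
Checking all 125 assignments confirms none give a value below 0.25.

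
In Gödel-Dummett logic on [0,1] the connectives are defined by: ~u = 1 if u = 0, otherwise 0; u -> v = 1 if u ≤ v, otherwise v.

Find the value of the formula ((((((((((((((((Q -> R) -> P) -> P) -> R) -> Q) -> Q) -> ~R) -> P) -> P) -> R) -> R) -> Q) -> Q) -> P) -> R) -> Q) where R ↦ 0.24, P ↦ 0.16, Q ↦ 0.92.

0.92

(Q -> R): 0.92 > 0.24, so result = 0.24
((Q -> R) -> P): 0.24 > 0.16, so result = 0.16
(((Q -> R) -> P) -> P): 0.16 ≤ 0.16, so result = 1
((((Q -> R) -> P) -> P) -> R): 1 > 0.24, so result = 0.24
(((((Q -> R) -> P) -> P) -> R) -> Q): 0.24 ≤ 0.92, so result = 1
((((((Q -> R) -> P) -> P) -> R) -> Q) -> Q): 1 > 0.92, so result = 0.92
~R: Gödel ¬ of 0.24 = 0 (operand ≠ 0)
(((((((Q -> R) -> P) -> P) -> R) -> Q) -> Q) -> ~R): 0.92 > 0, so result = 0
((((((((Q -> R) -> P) -> P) -> R) -> Q) -> Q) -> ~R) -> P): 0 ≤ 0.16, so result = 1
(((((((((Q -> R) -> P) -> P) -> R) -> Q) -> Q) -> ~R) -> P) -> P): 1 > 0.16, so result = 0.16
((((((((((Q -> R) -> P) -> P) -> R) -> Q) -> Q) -> ~R) -> P) -> P) -> R): 0.16 ≤ 0.24, so result = 1
(((((((((((Q -> R) -> P) -> P) -> R) -> Q) -> Q) -> ~R) -> P) -> P) -> R) -> R): 1 > 0.24, so result = 0.24
((((((((((((Q -> R) -> P) -> P) -> R) -> Q) -> Q) -> ~R) -> P) -> P) -> R) -> R) -> Q): 0.24 ≤ 0.92, so result = 1
(((((((((((((Q -> R) -> P) -> P) -> R) -> Q) -> Q) -> ~R) -> P) -> P) -> R) -> R) -> Q) -> Q): 1 > 0.92, so result = 0.92
((((((((((((((Q -> R) -> P) -> P) -> R) -> Q) -> Q) -> ~R) -> P) -> P) -> R) -> R) -> Q) -> Q) -> P): 0.92 > 0.16, so result = 0.16
(((((((((((((((Q -> R) -> P) -> P) -> R) -> Q) -> Q) -> ~R) -> P) -> P) -> R) -> R) -> Q) -> Q) -> P) -> R): 0.16 ≤ 0.24, so result = 1
((((((((((((((((Q -> R) -> P) -> P) -> R) -> Q) -> Q) -> ~R) -> P) -> P) -> R) -> R) -> Q) -> Q) -> P) -> R) -> Q): 1 > 0.92, so result = 0.92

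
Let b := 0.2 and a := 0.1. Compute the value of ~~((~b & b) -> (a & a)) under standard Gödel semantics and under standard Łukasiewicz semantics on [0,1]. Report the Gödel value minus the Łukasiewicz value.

0.10

Gödel evaluation:
  ~b: Gödel ¬ of 0.2 = 0 (operand ≠ 0)
  (~b & b) = min(0, 0.2) = 0
  (a & a) = min(0.1, 0.1) = 0.1
  ((~b & b) -> (a & a)): 0 ≤ 0.1, so result = 1
  ~((~b & b) -> (a & a)): Gödel ¬ of 1 = 0 (operand ≠ 0)
  ~~((~b & b) -> (a & a)): Gödel ¬ of 0 = 1 (operand is 0)
  Gödel value = 1
Łukasiewicz evaluation:
  ~b: Łukasiewicz ¬ gives 1 − 0.2 = 0.8
  (~b & b) = min(0.8, 0.2) = 0.2
  (a & a) = min(0.1, 0.1) = 0.1
  ((~b & b) -> (a & a)): min(1, 1 − 0.2 + 0.1) = 0.9
  ~((~b & b) -> (a & a)): Łukasiewicz ¬ gives 1 − 0.9 = 0.1
  ~~((~b & b) -> (a & a)): Łukasiewicz ¬ gives 1 − 0.1 = 0.9
  Łukasiewicz value = 0.9
Difference: 1 − 0.9 = 0.10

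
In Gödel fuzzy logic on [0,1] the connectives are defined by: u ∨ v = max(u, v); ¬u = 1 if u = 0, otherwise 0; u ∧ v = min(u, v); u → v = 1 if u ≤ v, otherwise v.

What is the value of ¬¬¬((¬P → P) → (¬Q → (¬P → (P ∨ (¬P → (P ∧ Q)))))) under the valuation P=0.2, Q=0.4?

0.00

¬P: Gödel ¬ of 0.2 = 0 (operand ≠ 0)
(¬P → P): 0 ≤ 0.2, so result = 1
¬Q: Gödel ¬ of 0.4 = 0 (operand ≠ 0)
¬P: Gödel ¬ of 0.2 = 0 (operand ≠ 0)
¬P: Gödel ¬ of 0.2 = 0 (operand ≠ 0)
(P ∧ Q) = min(0.2, 0.4) = 0.2
(¬P → (P ∧ Q)): 0 ≤ 0.2, so result = 1
(P ∨ (¬P → (P ∧ Q))) = max(0.2, 1) = 1
(¬P → (P ∨ (¬P → (P ∧ Q)))): 0 ≤ 1, so result = 1
(¬Q → (¬P → (P ∨ (¬P → (P ∧ Q))))): 0 ≤ 1, so result = 1
((¬P → P) → (¬Q → (¬P → (P ∨ (¬P → (P ∧ Q)))))): 1 ≤ 1, so result = 1
¬((¬P → P) → (¬Q → (¬P → (P ∨ (¬P → (P ∧ Q)))))): Gödel ¬ of 1 = 0 (operand ≠ 0)
¬¬((¬P → P) → (¬Q → (¬P → (P ∨ (¬P → (P ∧ Q)))))): Gödel ¬ of 0 = 1 (operand is 0)
¬¬¬((¬P → P) → (¬Q → (¬P → (P ∨ (¬P → (P ∧ Q)))))): Gödel ¬ of 1 = 0 (operand ≠ 0)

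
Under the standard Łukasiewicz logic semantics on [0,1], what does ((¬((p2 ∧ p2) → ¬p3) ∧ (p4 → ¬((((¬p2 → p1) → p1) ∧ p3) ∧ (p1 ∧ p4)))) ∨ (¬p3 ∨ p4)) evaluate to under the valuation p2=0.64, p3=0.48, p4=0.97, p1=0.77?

0.97

(p2 ∧ p2) = min(0.64, 0.64) = 0.64
¬p3: Łukasiewicz ¬ gives 1 − 0.48 = 0.52
((p2 ∧ p2) → ¬p3): min(1, 1 − 0.64 + 0.52) = 0.88
¬((p2 ∧ p2) → ¬p3): Łukasiewicz ¬ gives 1 − 0.88 = 0.12
¬p2: Łukasiewicz ¬ gives 1 − 0.64 = 0.36
(¬p2 → p1): min(1, 1 − 0.36 + 0.77) = 1
((¬p2 → p1) → p1): min(1, 1 − 1 + 0.77) = 0.77
(((¬p2 → p1) → p1) ∧ p3) = min(0.77, 0.48) = 0.48
(p1 ∧ p4) = min(0.77, 0.97) = 0.77
((((¬p2 → p1) → p1) ∧ p3) ∧ (p1 ∧ p4)) = min(0.48, 0.77) = 0.48
¬((((¬p2 → p1) → p1) ∧ p3) ∧ (p1 ∧ p4)): Łukasiewicz ¬ gives 1 − 0.48 = 0.52
(p4 → ¬((((¬p2 → p1) → p1) ∧ p3) ∧ (p1 ∧ p4))): min(1, 1 − 0.97 + 0.52) = 0.55
(¬((p2 ∧ p2) → ¬p3) ∧ (p4 → ¬((((¬p2 → p1) → p1) ∧ p3) ∧ (p1 ∧ p4)))) = min(0.12, 0.55) = 0.12
¬p3: Łukasiewicz ¬ gives 1 − 0.48 = 0.52
(¬p3 ∨ p4) = max(0.52, 0.97) = 0.97
((¬((p2 ∧ p2) → ¬p3) ∧ (p4 → ¬((((¬p2 → p1) → p1) ∧ p3) ∧ (p1 ∧ p4)))) ∨ (¬p3 ∨ p4)) = max(0.12, 0.97) = 0.97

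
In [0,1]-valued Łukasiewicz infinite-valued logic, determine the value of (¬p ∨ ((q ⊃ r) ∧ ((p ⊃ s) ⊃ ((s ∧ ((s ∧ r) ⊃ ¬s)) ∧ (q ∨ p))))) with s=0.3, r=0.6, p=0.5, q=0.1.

0.50

¬p: Łukasiewicz ¬ gives 1 − 0.5 = 0.5
(q ⊃ r): min(1, 1 − 0.1 + 0.6) = 1
(p ⊃ s): min(1, 1 − 0.5 + 0.3) = 0.8
(s ∧ r) = min(0.3, 0.6) = 0.3
¬s: Łukasiewicz ¬ gives 1 − 0.3 = 0.7
((s ∧ r) ⊃ ¬s): min(1, 1 − 0.3 + 0.7) = 1
(s ∧ ((s ∧ r) ⊃ ¬s)) = min(0.3, 1) = 0.3
(q ∨ p) = max(0.1, 0.5) = 0.5
((s ∧ ((s ∧ r) ⊃ ¬s)) ∧ (q ∨ p)) = min(0.3, 0.5) = 0.3
((p ⊃ s) ⊃ ((s ∧ ((s ∧ r) ⊃ ¬s)) ∧ (q ∨ p))): min(1, 1 − 0.8 + 0.3) = 0.5
((q ⊃ r) ∧ ((p ⊃ s) ⊃ ((s ∧ ((s ∧ r) ⊃ ¬s)) ∧ (q ∨ p)))) = min(1, 0.5) = 0.5
(¬p ∨ ((q ⊃ r) ∧ ((p ⊃ s) ⊃ ((s ∧ ((s ∧ r) ⊃ ¬s)) ∧ (q ∨ p))))) = max(0.5, 0.5) = 0.5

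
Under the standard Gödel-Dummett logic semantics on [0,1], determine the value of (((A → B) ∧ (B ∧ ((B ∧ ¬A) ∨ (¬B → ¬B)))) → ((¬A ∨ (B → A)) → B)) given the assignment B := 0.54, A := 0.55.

(A → B): 0.55 > 0.54, so result = 0.54
¬A: Gödel ¬ of 0.55 = 0 (operand ≠ 0)
(B ∧ ¬A) = min(0.54, 0) = 0
¬B: Gödel ¬ of 0.54 = 0 (operand ≠ 0)
¬B: Gödel ¬ of 0.54 = 0 (operand ≠ 0)
(¬B → ¬B): 0 ≤ 0, so result = 1
((B ∧ ¬A) ∨ (¬B → ¬B)) = max(0, 1) = 1
(B ∧ ((B ∧ ¬A) ∨ (¬B → ¬B))) = min(0.54, 1) = 0.54
((A → B) ∧ (B ∧ ((B ∧ ¬A) ∨ (¬B → ¬B)))) = min(0.54, 0.54) = 0.54
¬A: Gödel ¬ of 0.55 = 0 (operand ≠ 0)
(B → A): 0.54 ≤ 0.55, so result = 1
(¬A ∨ (B → A)) = max(0, 1) = 1
((¬A ∨ (B → A)) → B): 1 > 0.54, so result = 0.54
(((A → B) ∧ (B ∧ ((B ∧ ¬A) ∨ (¬B → ¬B)))) → ((¬A ∨ (B → A)) → B)): 0.54 ≤ 0.54, so result = 1

1.00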